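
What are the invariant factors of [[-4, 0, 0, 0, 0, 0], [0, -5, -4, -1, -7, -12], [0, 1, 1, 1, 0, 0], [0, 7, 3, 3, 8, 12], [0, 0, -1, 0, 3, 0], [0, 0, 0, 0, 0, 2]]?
(x - 2)(x + 4), (x - 2)^3(x + 4)

The Jordan structure of A has elementary divisors (x + 4), (x + 4), (x - 2)^3, (x - 2). Arranging the block sizes at each eigenvalue in decreasing order and taking row products gives the invariant factors.

Invariant factors (smallest first, each dividing the next): (x - 2)(x + 4), (x - 2)^3(x + 4).

Check: the last factor (x - 2)^3(x + 4) is the minimal polynomial, and the product (x - 2)^4(x + 4)^2 is the characteristic polynomial.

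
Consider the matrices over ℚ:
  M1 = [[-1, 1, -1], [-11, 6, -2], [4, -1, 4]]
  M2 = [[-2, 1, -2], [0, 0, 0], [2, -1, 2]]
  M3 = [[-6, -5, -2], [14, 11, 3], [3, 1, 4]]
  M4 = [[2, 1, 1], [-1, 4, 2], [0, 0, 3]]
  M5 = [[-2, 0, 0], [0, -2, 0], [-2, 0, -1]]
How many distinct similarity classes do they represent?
3 classes: {M1, M3, M4}, {M2}, {M5}

Characteristic polynomials: χ_{M1} = (x - 3)^3, χ_{M2} = x^3, χ_{M3} = (x - 3)^3, χ_{M4} = (x - 3)^3, χ_{M5} = (x + 1)(x + 2)^2.

{M1, M3, M4}: invariant factors (x - 3)^3.

{M2}: invariant factors x, x^2.

{M5}: invariant factors x + 2, (x + 1)(x + 2).

Matrices are similar if and only if their invariant-factor lists agree; the partition into similarity classes is {M1, M3, M4}, {M2}, {M5}.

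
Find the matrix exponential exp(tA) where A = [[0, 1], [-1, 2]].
e^{tA} = [[(1 - t)*e^{t}, t*e^{t}], [-t*e^{t}, (t + 1)*e^{t}]]

A has Jordan form J = [[1, 1], [0, 1]] with A = PJP^{-1}, so e^{tA} = P e^{tJ} P^{-1}.

For a Jordan block J_k(λ), e^{tJ_k(λ)} = e^{λt} · (I + tN + t^2 N^2/2! + ... + t^{k-1} N^{k-1}/(k-1)!) where N is the nilpotent superdiagonal part.

Assembling the blocks and conjugating back gives the entries of e^{tA} as shown above.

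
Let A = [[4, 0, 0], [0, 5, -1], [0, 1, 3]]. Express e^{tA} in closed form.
A has Jordan form J = [[4, 1, 0], [0, 4, 0], [0, 0, 4]] with A = PJP^{-1}, so e^{tA} = P e^{tJ} P^{-1}.

For a Jordan block J_k(λ), e^{tJ_k(λ)} = e^{λt} · (I + tN + t^2 N^2/2! + ... + t^{k-1} N^{k-1}/(k-1)!) where N is the nilpotent superdiagonal part.

Assembling the blocks and conjugating back gives the entries of e^{tA} as shown above.

e^{tA} = [[e^{4*t}, 0, 0], [0, (t + 1)*e^{4*t}, -t*e^{4*t}], [0, t*e^{4*t}, (1 - t)*e^{4*t}]]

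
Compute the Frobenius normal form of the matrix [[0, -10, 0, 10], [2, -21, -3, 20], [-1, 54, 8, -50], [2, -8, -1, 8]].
R = [[0, 0, 0, 10], [1, 0, 0, 2], [0, 1, 0, 0], [0, 0, 1, -5]]

The invariant factors of A (the non-unit diagonal entries of the Smith normal form of xI - A over ℚ[x]) are (x + 5)(x^3 - 2), each dividing the next. The characteristic polynomial is their product, (x + 5)(x^3 - 2).

The rational canonical form is the block-diagonal matrix of companion matrices C(f_i):
R = [[0, 0, 0, 10], [1, 0, 0, 2], [0, 1, 0, 0], [0, 0, 1, -5]].

Note the characteristic polynomial does not split into linear factors over ℚ, so A has no Jordan form over ℚ; the rational canonical form exists over any field.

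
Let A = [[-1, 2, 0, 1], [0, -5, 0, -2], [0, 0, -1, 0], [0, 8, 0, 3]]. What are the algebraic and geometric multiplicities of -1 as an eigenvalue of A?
The characteristic polynomial is (x + 1)^4, so the factor x + 1 appears with exponent 4: the algebraic multiplicity is 4.

rank(A + I) = 1, so the eigenspace has dimension 4 - 1 = 3: the geometric multiplicity is 3.

Since 3 < 4, A is not diagonalizable.

algebraic multiplicity 4, geometric multiplicity 3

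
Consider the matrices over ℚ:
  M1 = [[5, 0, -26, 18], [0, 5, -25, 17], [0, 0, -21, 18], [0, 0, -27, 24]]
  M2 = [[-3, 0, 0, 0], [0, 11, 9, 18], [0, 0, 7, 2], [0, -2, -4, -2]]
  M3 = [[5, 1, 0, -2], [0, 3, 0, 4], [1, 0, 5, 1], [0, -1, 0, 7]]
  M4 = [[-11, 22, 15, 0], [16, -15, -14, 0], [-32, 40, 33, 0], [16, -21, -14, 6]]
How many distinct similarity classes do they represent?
3 classes: {M1}, {M2, M4}, {M3}

Characteristic polynomials: χ_{M1} = (x - 6)(x - 5)^2(x + 3), χ_{M2} = (x - 6)(x - 5)^2(x + 3), χ_{M3} = (x - 5)^4, χ_{M4} = (x - 6)(x - 5)^2(x + 3).

{M1}: invariant factors x - 5, (x - 6)(x - 5)(x + 3).

{M2, M4}: invariant factors (x - 6)(x - 5)^2(x + 3).

{M3}: invariant factors (x - 5)^2, (x - 5)^2.

Matrices are similar if and only if their invariant-factor lists agree; the partition into similarity classes is {M1}, {M2, M4}, {M3}.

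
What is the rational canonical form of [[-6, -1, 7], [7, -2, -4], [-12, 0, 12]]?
The invariant factors of A (the non-unit diagonal entries of the Smith normal form of xI - A over ℚ[x]) are (x - 3)(x^2 - x + 4), each dividing the next. The characteristic polynomial is their product, (x - 3)(x^2 - x + 4).

The rational canonical form is the block-diagonal matrix of companion matrices C(f_i):
R = [[0, 0, 12], [1, 0, -7], [0, 1, 4]].

Note the characteristic polynomial does not split into linear factors over ℚ, so A has no Jordan form over ℚ; the rational canonical form exists over any field.

R = [[0, 0, 12], [1, 0, -7], [0, 1, 4]]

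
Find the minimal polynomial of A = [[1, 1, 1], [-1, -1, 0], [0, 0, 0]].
The characteristic polynomial factors as x^3. The minimal polynomial is ∏(x - λ)^{k_λ} where k_λ is the size of the largest Jordan block at λ.

For λ = 0: rank(A) = 2, and the largest Jordan block has size 3 (the smallest k with rank(A^k) = rank(A^(k+1))).

So m_A(x) = x^3.

m_A(x) = x^3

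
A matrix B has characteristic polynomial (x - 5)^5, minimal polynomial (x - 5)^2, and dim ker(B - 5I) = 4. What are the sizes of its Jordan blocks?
Jordan blocks: (5, 2), (5, 1), (5, 1), (5, 1)

λ = 5: algebraic multiplicity 5 (exponent in χ_B), largest block size 2 (exponent in m_B), 4 blocks (geometric multiplicity). These force block sizes [2, 1, 1, 1].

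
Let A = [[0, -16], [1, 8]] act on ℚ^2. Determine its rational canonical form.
The invariant factors of A (the non-unit diagonal entries of the Smith normal form of xI - A over ℚ[x]) are (x - 4)^2, each dividing the next. The characteristic polynomial is their product, (x - 4)^2.

The rational canonical form is the block-diagonal matrix of companion matrices C(f_i):
R = [[0, -16], [1, 8]].

R = [[0, -16], [1, 8]]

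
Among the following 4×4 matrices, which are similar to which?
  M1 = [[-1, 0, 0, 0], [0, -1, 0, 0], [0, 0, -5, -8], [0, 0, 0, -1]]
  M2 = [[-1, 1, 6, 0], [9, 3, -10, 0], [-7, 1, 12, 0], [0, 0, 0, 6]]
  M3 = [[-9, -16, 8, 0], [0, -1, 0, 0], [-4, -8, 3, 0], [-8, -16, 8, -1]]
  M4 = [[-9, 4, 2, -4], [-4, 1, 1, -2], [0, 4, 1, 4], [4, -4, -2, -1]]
Characteristic polynomials: χ_{M1} = (x + 1)^3(x + 5), χ_{M2} = (x - 6)^2(x - 4)^2, χ_{M3} = (x + 1)^3(x + 5), χ_{M4} = (x + 1)^3(x + 5).

{M1, M3}: invariant factors x + 1, x + 1, (x + 1)(x + 5).

{M2}: invariant factors x - 6, (x - 6)(x - 4)^2.

{M4}: invariant factors x + 1, (x + 1)^2(x + 5).

Matrices are similar if and only if their invariant-factor lists agree; the partition into similarity classes is {M1, M3}, {M2}, {M4}.

3 classes: {M1, M3}, {M2}, {M4}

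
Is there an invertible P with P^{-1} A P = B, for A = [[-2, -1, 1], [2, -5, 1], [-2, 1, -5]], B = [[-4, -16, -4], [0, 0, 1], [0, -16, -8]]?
Two matrices over a field are similar if and only if they have the same invariant factors.

Both A and B have characteristic polynomial (x + 4)^3 and minimal polynomial (x + 4)^2. Computing further, both have invariant factors x + 4, (x + 4)^2. Hence A and B are similar.

Yes.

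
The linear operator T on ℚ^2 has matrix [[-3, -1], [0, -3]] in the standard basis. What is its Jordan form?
The characteristic polynomial is det(xI - A) = (x + 3)^2, so the eigenvalues are -3 (algebraic multiplicity 2).

For λ = -3: rank(A + 3I) = 1, rank((A + 3I)^2) = 0. The eigenspace has dimension 2 - 1 = 1, so there is 1 Jordan block; the rank sequence gives block sizes [2].

Assembling the blocks gives the Jordan form J above.

J = [[-3, 1], [0, -3]]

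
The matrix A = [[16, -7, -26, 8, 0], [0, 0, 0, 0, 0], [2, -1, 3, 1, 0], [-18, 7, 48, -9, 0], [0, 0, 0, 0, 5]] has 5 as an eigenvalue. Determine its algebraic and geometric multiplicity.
The characteristic polynomial is x^2(x - 5)^3, so the factor x - 5 appears with exponent 3: the algebraic multiplicity is 3.

rank(A - 5I) = 3, so the eigenspace has dimension 5 - 3 = 2: the geometric multiplicity is 2.

Since 2 < 3, A is not diagonalizable.

algebraic multiplicity 3, geometric multiplicity 2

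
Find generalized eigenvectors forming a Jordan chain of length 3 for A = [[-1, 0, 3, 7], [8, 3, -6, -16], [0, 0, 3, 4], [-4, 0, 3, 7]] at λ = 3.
We seek v_1 ∈ ker((A - 3I)^3) \ ker((A - 3I)^2), then set v_{i+1} = (A - 3I) v_i.

One such chain is v_1 = [[2, -5, 3, 0]]^T, v_2 = [[1, -2, 0, 1]]^T, v_3 = [[3, -8, 4, 0]]^T. Check: (A - 3I) v_3 = [[0, 0, 0, 0]]^T = 0.

v_1 = [[2, -5, 3, 0]]^T, v_2 = [[1, -2, 0, 1]]^T, v_3 = [[3, -8, 4, 0]]^T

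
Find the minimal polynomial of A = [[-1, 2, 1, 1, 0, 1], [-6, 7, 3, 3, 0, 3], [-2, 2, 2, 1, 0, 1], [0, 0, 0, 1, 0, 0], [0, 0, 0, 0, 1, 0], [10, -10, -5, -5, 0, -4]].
The characteristic polynomial factors as (x - 1)^6. The minimal polynomial is ∏(x - λ)^{k_λ} where k_λ is the size of the largest Jordan block at λ.

For λ = 1: rank(A - I) = 1, and the largest Jordan block has size 2 (the smallest k with rank((A - I)^k) = rank((A - I)^(k+1))).

So m_A(x) = (x - 1)^2.

m_A(x) = (x - 1)^2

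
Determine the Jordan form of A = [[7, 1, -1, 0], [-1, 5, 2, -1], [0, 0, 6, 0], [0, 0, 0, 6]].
The characteristic polynomial is det(xI - A) = (x - 6)^4, so the eigenvalues are 6 (algebraic multiplicity 4).

For λ = 6: rank(A - 6I) = 2, rank((A - 6I)^2) = 1, rank((A - 6I)^3) = 0. The eigenspace has dimension 4 - 2 = 2, so there are 2 Jordan blocks; the rank sequence gives block sizes [3, 1].

Assembling the blocks gives the Jordan form J above.

J = [[6, 1, 0, 0], [0, 6, 1, 0], [0, 0, 6, 0], [0, 0, 0, 6]]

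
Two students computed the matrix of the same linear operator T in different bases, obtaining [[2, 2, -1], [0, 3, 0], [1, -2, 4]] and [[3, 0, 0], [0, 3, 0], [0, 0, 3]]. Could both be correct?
No.

Both have characteristic polynomial (x - 3)^3, but the minimal polynomial of A is (x - 3)^2 while the minimal polynomial of B is x - 3. The minimal polynomial is a similarity invariant, so A and B are not similar.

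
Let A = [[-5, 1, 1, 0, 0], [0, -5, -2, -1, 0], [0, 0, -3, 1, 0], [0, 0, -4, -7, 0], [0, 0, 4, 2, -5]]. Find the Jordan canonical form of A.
The characteristic polynomial is det(xI - A) = (x + 5)^5, so the eigenvalues are -5 (algebraic multiplicity 5).

For λ = -5: rank(A + 5I) = 2, rank((A + 5I)^2) = 0. The eigenspace has dimension 5 - 2 = 3, so there are 3 Jordan blocks; the rank sequence gives block sizes [2, 2, 1].

Assembling the blocks gives the Jordan form J above.

J = [[-5, 1, 0, 0, 0], [0, -5, 0, 0, 0], [0, 0, -5, 1, 0], [0, 0, 0, -5, 0], [0, 0, 0, 0, -5]]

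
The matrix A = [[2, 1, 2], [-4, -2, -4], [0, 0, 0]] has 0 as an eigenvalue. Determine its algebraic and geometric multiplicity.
The characteristic polynomial is x^3, so the factor x appears with exponent 3: the algebraic multiplicity is 3.

rank(A) = 1, so the eigenspace has dimension 3 - 1 = 2: the geometric multiplicity is 2.

Since 2 < 3, A is not diagonalizable.

algebraic multiplicity 3, geometric multiplicity 2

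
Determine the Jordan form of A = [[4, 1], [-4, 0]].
The characteristic polynomial is det(xI - A) = (x - 2)^2, so the eigenvalues are 2 (algebraic multiplicity 2).

For λ = 2: rank(A - 2I) = 1, rank((A - 2I)^2) = 0. The eigenspace has dimension 2 - 1 = 1, so there is 1 Jordan block; the rank sequence gives block sizes [2].

Assembling the blocks gives the Jordan form J above.

J = [[2, 1], [0, 2]]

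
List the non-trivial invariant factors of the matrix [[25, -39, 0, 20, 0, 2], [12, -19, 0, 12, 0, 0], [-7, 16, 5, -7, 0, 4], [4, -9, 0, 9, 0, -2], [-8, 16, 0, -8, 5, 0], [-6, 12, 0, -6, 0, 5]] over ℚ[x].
x - 5, x - 5, (x - 5)^2, (x - 5)^2

The Jordan structure of A has elementary divisors (x - 5)^2, (x - 5)^2, (x - 5), (x - 5). Arranging the block sizes at each eigenvalue in decreasing order and taking row products gives the invariant factors.

Invariant factors (smallest first, each dividing the next): x - 5, x - 5, (x - 5)^2, (x - 5)^2.

Check: the last factor (x - 5)^2 is the minimal polynomial, and the product (x - 5)^6 is the characteristic polynomial.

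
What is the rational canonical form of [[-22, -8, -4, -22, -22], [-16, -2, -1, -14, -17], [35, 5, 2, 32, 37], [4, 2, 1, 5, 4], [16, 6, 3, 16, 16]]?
The invariant factors of A (the non-unit diagonal entries of the Smith normal form of xI - A over ℚ[x]) are (x - 1)(x + 2)(x^3 - 4x + 1), each dividing the next. The characteristic polynomial is their product, (x - 1)(x + 2)(x^3 - 4x + 1).

The rational canonical form is the block-diagonal matrix of companion matrices C(f_i):
R = [[0, 0, 0, 0, 2], [1, 0, 0, 0, -9], [0, 1, 0, 0, 3], [0, 0, 1, 0, 6], [0, 0, 0, 1, -1]].

Note the characteristic polynomial does not split into linear factors over ℚ, so A has no Jordan form over ℚ; the rational canonical form exists over any field.

R = [[0, 0, 0, 0, 2], [1, 0, 0, 0, -9], [0, 1, 0, 0, 3], [0, 0, 1, 0, 6], [0, 0, 0, 1, -1]]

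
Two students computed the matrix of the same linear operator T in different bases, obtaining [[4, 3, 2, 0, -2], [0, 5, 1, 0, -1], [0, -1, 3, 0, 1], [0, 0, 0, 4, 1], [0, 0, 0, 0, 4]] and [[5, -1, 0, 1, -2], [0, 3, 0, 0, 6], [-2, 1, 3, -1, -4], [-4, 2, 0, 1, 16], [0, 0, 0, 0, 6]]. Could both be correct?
No.

trace(A) = 20 but trace(B) = 18. The trace is a similarity invariant, so A and B are not similar.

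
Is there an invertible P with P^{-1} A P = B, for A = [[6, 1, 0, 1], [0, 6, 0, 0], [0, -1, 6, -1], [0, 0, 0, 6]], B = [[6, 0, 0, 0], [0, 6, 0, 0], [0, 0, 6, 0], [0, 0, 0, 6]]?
No.

Both have characteristic polynomial (x - 6)^4, but the minimal polynomial of A is (x - 6)^2 while the minimal polynomial of B is x - 6. The minimal polynomial is a similarity invariant, so A and B are not similar.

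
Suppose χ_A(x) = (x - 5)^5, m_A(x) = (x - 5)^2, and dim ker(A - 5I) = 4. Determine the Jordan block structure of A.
λ = 5: algebraic multiplicity 5 (exponent in χ_A), largest block size 2 (exponent in m_A), 4 blocks (geometric multiplicity). These force block sizes [2, 1, 1, 1].

Jordan blocks: (5, 2), (5, 1), (5, 1), (5, 1)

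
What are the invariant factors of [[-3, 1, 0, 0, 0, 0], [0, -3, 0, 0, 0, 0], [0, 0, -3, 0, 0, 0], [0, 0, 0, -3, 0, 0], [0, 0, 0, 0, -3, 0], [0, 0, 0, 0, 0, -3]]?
The Jordan structure of A has elementary divisors (x + 3)^2, (x + 3), (x + 3), (x + 3), (x + 3). Arranging the block sizes at each eigenvalue in decreasing order and taking row products gives the invariant factors.

Invariant factors (smallest first, each dividing the next): x + 3, x + 3, x + 3, x + 3, (x + 3)^2.

Check: the last factor (x + 3)^2 is the minimal polynomial, and the product (x + 3)^6 is the characteristic polynomial.

x + 3, x + 3, x + 3, x + 3, (x + 3)^2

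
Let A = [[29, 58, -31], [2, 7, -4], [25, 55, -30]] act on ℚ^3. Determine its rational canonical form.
The invariant factors of A (the non-unit diagonal entries of the Smith normal form of xI - A over ℚ[x]) are (x - 5)(x^2 - x - 3), each dividing the next. The characteristic polynomial is their product, (x - 5)(x^2 - x - 3).

The rational canonical form is the block-diagonal matrix of companion matrices C(f_i):
R = [[0, 0, -15], [1, 0, -2], [0, 1, 6]].

Note the characteristic polynomial does not split into linear factors over ℚ, so A has no Jordan form over ℚ; the rational canonical form exists over any field.

R = [[0, 0, -15], [1, 0, -2], [0, 1, 6]]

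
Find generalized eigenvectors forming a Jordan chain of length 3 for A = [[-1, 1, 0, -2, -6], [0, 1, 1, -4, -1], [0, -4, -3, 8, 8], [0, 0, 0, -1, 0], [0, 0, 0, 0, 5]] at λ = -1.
We seek v_1 ∈ ker((A + I)^3) \ ker((A + I)^2), then set v_{i+1} = (A + I) v_i.

One such chain is v_1 = [[-1, 0, 1, 0, 0]]^T, v_2 = [[0, 1, -2, 0, 0]]^T, v_3 = [[1, 0, 0, 0, 0]]^T. Check: (A + I) v_3 = [[0, 0, 0, 0, 0]]^T = 0.

v_1 = [[-1, 0, 1, 0, 0]]^T, v_2 = [[0, 1, -2, 0, 0]]^T, v_3 = [[1, 0, 0, 0, 0]]^T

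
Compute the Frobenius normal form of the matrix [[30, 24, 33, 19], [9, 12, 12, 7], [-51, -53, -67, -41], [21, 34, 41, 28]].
The invariant factors of A (the non-unit diagonal entries of the Smith normal form of xI - A over ℚ[x]) are x - 3, (x - 3)(x + 1)(x + 2), each dividing the next. The characteristic polynomial is their product, (x - 3)^2(x + 1)(x + 2).

The rational canonical form is the block-diagonal matrix of companion matrices C(f_i):
R = [[3, 0, 0, 0], [0, 0, 0, 6], [0, 1, 0, 7], [0, 0, 1, 0]].

R = [[3, 0, 0, 0], [0, 0, 0, 6], [0, 1, 0, 7], [0, 0, 1, 0]]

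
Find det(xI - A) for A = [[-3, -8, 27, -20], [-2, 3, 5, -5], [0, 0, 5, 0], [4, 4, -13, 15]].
χ_A(x) = (x - 5)^4

xI - A = [[x + 3, 8, -27, 20], [2, x - 3, -5, 5], [0, 0, x - 5, 0], [-4, -4, 13, x - 15]].

Expanding det(xI - A) along the first row:
det(xI - A) = + (x + 3)·det([[x - 3, -5, 5], [0, x - 5, 0], [-4, 13, x - 15]]) - (8)·det([[2, -5, 5], [0, x - 5, 0], [-4, 13, x - 15]]) + (-27)·det([[2, x - 3, 5], [0, 0, 0], [-4, -4, x - 15]]) - (20)·det([[2, x - 3, -5], [0, 0, x - 5], [-4, -4, 13]]).

Evaluating gives χ_A(x) = x^4 - 20x^3 + 150x^2 - 500x + 625 = (x - 5)^4.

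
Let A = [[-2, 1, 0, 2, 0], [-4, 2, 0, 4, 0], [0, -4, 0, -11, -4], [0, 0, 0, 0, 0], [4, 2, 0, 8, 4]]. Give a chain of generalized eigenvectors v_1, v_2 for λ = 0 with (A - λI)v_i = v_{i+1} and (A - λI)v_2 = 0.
We seek v_1 ∈ ker(A^2) \ ker(A), then set v_{i+1} = A v_i.

One such chain is v_1 = [[0, 1, 0, 0, -1]]^T, v_2 = [[1, 2, 0, 0, -2]]^T. Check: A v_2 = [[0, 0, 0, 0, 0]]^T = 0.

v_1 = [[0, 1, 0, 0, -1]]^T, v_2 = [[1, 2, 0, 0, -2]]^T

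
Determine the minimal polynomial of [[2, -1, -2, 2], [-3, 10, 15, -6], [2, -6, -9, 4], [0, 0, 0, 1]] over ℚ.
The characteristic polynomial factors as (x - 1)^4. The minimal polynomial is ∏(x - λ)^{k_λ} where k_λ is the size of the largest Jordan block at λ.

For λ = 1: rank(A - I) = 2, and the largest Jordan block has size 3 (the smallest k with rank((A - I)^k) = rank((A - I)^(k+1))).

So m_A(x) = (x - 1)^3.

m_A(x) = (x - 1)^3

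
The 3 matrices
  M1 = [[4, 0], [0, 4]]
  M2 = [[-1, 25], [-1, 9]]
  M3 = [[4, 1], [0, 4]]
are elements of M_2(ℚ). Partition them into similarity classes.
2 classes: {M1}, {M2, M3}

Characteristic polynomials: χ_{M1} = (x - 4)^2, χ_{M2} = (x - 4)^2, χ_{M3} = (x - 4)^2.

{M1}: invariant factors x - 4, x - 4.

{M2, M3}: invariant factors (x - 4)^2.

Matrices are similar if and only if their invariant-factor lists agree; the partition into similarity classes is {M1}, {M2, M3}.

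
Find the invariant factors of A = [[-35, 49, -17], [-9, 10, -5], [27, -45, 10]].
(x + 5)^3

The Jordan structure of A has elementary divisors (x + 5)^3. Arranging the block sizes at each eigenvalue in decreasing order and taking row products gives the invariant factors.

Invariant factors (smallest first, each dividing the next): (x + 5)^3.

Check: the last factor (x + 5)^3 is the minimal polynomial, and the product (x + 5)^3 is the characteristic polynomial.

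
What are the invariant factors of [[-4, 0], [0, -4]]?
x + 4, x + 4

The Jordan structure of A has elementary divisors (x + 4), (x + 4). Arranging the block sizes at each eigenvalue in decreasing order and taking row products gives the invariant factors.

Invariant factors (smallest first, each dividing the next): x + 4, x + 4.

Check: the last factor x + 4 is the minimal polynomial, and the product (x + 4)^2 is the characteristic polynomial.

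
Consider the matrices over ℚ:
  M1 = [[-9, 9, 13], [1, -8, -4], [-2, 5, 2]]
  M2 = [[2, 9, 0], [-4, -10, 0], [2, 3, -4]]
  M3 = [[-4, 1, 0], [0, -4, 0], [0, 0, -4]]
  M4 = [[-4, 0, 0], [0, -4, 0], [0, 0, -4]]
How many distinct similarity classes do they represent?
3 classes: {M1}, {M2, M3}, {M4}

Characteristic polynomials: χ_{M1} = (x + 5)^3, χ_{M2} = (x + 4)^3, χ_{M3} = (x + 4)^3, χ_{M4} = (x + 4)^3.

{M1}: invariant factors (x + 5)^3.

{M2, M3}: invariant factors x + 4, (x + 4)^2.

{M4}: invariant factors x + 4, x + 4, x + 4.

Matrices are similar if and only if their invariant-factor lists agree; the partition into similarity classes is {M1}, {M2, M3}, {M4}.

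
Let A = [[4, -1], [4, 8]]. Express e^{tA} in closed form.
A has Jordan form J = [[6, 1], [0, 6]] with A = PJP^{-1}, so e^{tA} = P e^{tJ} P^{-1}.

For a Jordan block J_k(λ), e^{tJ_k(λ)} = e^{λt} · (I + tN + t^2 N^2/2! + ... + t^{k-1} N^{k-1}/(k-1)!) where N is the nilpotent superdiagonal part.

Assembling the blocks and conjugating back gives the entries of e^{tA} as shown above.

e^{tA} = [[(1 - 2*t)*e^{6*t}, -t*e^{6*t}], [4*t*e^{6*t}, (2*t + 1)*e^{6*t}]]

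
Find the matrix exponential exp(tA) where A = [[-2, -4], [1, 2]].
e^{tA} = [[1 - 2*t, -4*t], [t, 2*t + 1]]

A has Jordan form J = [[0, 1], [0, 0]] with A = PJP^{-1}, so e^{tA} = P e^{tJ} P^{-1}.

For a Jordan block J_k(λ), e^{tJ_k(λ)} = e^{λt} · (I + tN + t^2 N^2/2! + ... + t^{k-1} N^{k-1}/(k-1)!) where N is the nilpotent superdiagonal part.

Assembling the blocks and conjugating back gives the entries of e^{tA} as shown above.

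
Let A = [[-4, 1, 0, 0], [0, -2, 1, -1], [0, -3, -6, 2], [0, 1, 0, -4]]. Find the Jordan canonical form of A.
The characteristic polynomial is det(xI - A) = (x + 4)^4, so the eigenvalues are -4 (algebraic multiplicity 4).

For λ = -4: rank(A + 4I) = 2, rank((A + 4I)^2) = 1, rank((A + 4I)^3) = 0. The eigenspace has dimension 4 - 2 = 2, so there are 2 Jordan blocks; the rank sequence gives block sizes [3, 1].

Assembling the blocks gives the Jordan form J above.

J = [[-4, 1, 0, 0], [0, -4, 1, 0], [0, 0, -4, 0], [0, 0, 0, -4]]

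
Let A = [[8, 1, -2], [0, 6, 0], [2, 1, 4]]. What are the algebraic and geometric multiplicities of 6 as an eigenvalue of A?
algebraic multiplicity 3, geometric multiplicity 2

The characteristic polynomial is (x - 6)^3, so the factor x - 6 appears with exponent 3: the algebraic multiplicity is 3.

rank(A - 6I) = 1, so the eigenspace has dimension 3 - 1 = 2: the geometric multiplicity is 2.

Since 2 < 3, A is not diagonalizable.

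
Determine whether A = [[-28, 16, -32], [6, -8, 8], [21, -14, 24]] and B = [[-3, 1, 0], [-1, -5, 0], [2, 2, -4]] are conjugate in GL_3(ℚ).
Yes.

Two matrices over a field are similar if and only if they have the same invariant factors.

Both A and B have characteristic polynomial (x + 4)^3 and minimal polynomial (x + 4)^2. Computing further, both have invariant factors x + 4, (x + 4)^2. Hence A and B are similar.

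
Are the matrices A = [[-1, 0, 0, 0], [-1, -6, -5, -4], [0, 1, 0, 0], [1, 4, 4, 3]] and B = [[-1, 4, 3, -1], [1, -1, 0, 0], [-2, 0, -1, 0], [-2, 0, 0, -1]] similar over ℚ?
Yes.

Two matrices over a field are similar if and only if they have the same invariant factors.

Both A and B have characteristic polynomial (x + 1)^4 and minimal polynomial (x + 1)^3. Computing further, both have invariant factors x + 1, (x + 1)^3. Hence A and B are similar.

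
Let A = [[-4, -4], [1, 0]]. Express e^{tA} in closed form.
A has Jordan form J = [[-2, 1], [0, -2]] with A = PJP^{-1}, so e^{tA} = P e^{tJ} P^{-1}.

For a Jordan block J_k(λ), e^{tJ_k(λ)} = e^{λt} · (I + tN + t^2 N^2/2! + ... + t^{k-1} N^{k-1}/(k-1)!) where N is the nilpotent superdiagonal part.

Assembling the blocks and conjugating back gives the entries of e^{tA} as shown above.

e^{tA} = [[(1 - 2*t)*e^{-2*t}, -4*t*e^{-2*t}], [t*e^{-2*t}, (2*t + 1)*e^{-2*t}]]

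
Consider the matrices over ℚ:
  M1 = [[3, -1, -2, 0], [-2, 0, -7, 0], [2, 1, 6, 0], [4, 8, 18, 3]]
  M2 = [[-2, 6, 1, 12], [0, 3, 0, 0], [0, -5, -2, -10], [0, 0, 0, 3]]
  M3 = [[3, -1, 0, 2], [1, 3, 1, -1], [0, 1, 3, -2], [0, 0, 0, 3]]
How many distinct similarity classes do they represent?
2 classes: {M1, M3}, {M2}

Characteristic polynomials: χ_{M1} = (x - 3)^4, χ_{M2} = (x - 3)^2(x + 2)^2, χ_{M3} = (x - 3)^4.

{M1, M3}: invariant factors x - 3, (x - 3)^3.

{M2}: invariant factors x - 3, (x - 3)(x + 2)^2.

Matrices are similar if and only if their invariant-factor lists agree; the partition into similarity classes is {M1, M3}, {M2}.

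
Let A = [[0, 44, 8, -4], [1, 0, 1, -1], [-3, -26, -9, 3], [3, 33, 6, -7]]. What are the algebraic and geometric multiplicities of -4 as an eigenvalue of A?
algebraic multiplicity 4, geometric multiplicity 2

The characteristic polynomial is (x + 4)^4, so the factor x + 4 appears with exponent 4: the algebraic multiplicity is 4.

rank(A + 4I) = 2, so the eigenspace has dimension 4 - 2 = 2: the geometric multiplicity is 2.

Since 2 < 4, A is not diagonalizable.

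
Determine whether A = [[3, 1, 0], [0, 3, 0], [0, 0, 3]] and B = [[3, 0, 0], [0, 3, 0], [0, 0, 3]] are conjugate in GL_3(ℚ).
Both have characteristic polynomial (x - 3)^3, but the minimal polynomial of A is (x - 3)^2 while the minimal polynomial of B is x - 3. The minimal polynomial is a similarity invariant, so A and B are not similar.

No.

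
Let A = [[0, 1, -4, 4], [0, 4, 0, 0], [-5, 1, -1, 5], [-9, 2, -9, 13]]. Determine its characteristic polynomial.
χ_A(x) = (x - 4)^4

xI - A = [[x, -1, 4, -4], [0, x - 4, 0, 0], [5, -1, x + 1, -5], [9, -2, 9, x - 13]].

Expanding det(xI - A) along the first row:
det(xI - A) = + (x)·det([[x - 4, 0, 0], [-1, x + 1, -5], [-2, 9, x - 13]]) - (-1)·det([[0, 0, 0], [5, x + 1, -5], [9, 9, x - 13]]) + (4)·det([[0, x - 4, 0], [5, -1, -5], [9, -2, x - 13]]) - (-4)·det([[0, x - 4, 0], [5, -1, x + 1], [9, -2, 9]]).

Evaluating gives χ_A(x) = x^4 - 16x^3 + 96x^2 - 256x + 256 = (x - 4)^4.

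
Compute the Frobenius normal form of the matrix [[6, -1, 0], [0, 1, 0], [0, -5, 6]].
R = [[6, 0, 0], [0, 0, -6], [0, 1, 7]]

The invariant factors of A (the non-unit diagonal entries of the Smith normal form of xI - A over ℚ[x]) are x - 6, (x - 6)(x - 1), each dividing the next. The characteristic polynomial is their product, (x - 6)^2(x - 1).

The rational canonical form is the block-diagonal matrix of companion matrices C(f_i):
R = [[6, 0, 0], [0, 0, -6], [0, 1, 7]].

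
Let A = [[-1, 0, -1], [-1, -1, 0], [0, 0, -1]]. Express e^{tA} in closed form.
e^{tA} = [[e^{-t}, 0, -t*e^{-t}], [-t*e^{-t}, e^{-t}, t^2*e^{-t}/2], [0, 0, e^{-t}]]

A has Jordan form J = [[-1, 1, 0], [0, -1, 1], [0, 0, -1]] with A = PJP^{-1}, so e^{tA} = P e^{tJ} P^{-1}.

For a Jordan block J_k(λ), e^{tJ_k(λ)} = e^{λt} · (I + tN + t^2 N^2/2! + ... + t^{k-1} N^{k-1}/(k-1)!) where N is the nilpotent superdiagonal part.

Assembling the blocks and conjugating back gives the entries of e^{tA} as shown above.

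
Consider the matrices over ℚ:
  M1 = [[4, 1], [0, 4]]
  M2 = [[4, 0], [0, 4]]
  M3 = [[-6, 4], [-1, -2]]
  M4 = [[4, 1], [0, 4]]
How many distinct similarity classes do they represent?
3 classes: {M1, M4}, {M2}, {M3}

Characteristic polynomials: χ_{M1} = (x - 4)^2, χ_{M2} = (x - 4)^2, χ_{M3} = (x + 4)^2, χ_{M4} = (x - 4)^2.

{M1, M4}: invariant factors (x - 4)^2.

{M2}: invariant factors x - 4, x - 4.

{M3}: invariant factors (x + 4)^2.

Matrices are similar if and only if their invariant-factor lists agree; the partition into similarity classes is {M1, M4}, {M2}, {M3}.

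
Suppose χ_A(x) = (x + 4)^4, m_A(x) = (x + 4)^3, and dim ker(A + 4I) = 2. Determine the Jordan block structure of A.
λ = -4: algebraic multiplicity 4 (exponent in χ_A), largest block size 3 (exponent in m_A), 2 blocks (geometric multiplicity). These force block sizes [3, 1].

Jordan blocks: (-4, 3), (-4, 1)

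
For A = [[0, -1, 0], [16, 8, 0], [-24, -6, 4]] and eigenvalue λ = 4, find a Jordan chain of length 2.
v_1 = [[0, 1, 0]]^T, v_2 = [[-1, 4, -6]]^T

We seek v_1 ∈ ker((A - 4I)^2) \ ker(A - 4I), then set v_{i+1} = (A - 4I) v_i.

One such chain is v_1 = [[0, 1, 0]]^T, v_2 = [[-1, 4, -6]]^T. Check: (A - 4I) v_2 = [[0, 0, 0]]^T = 0.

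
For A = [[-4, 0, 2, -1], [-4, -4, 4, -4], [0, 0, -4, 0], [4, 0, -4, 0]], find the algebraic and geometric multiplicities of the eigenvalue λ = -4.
The characteristic polynomial is (x + 2)^2(x + 4)^2, so the factor x + 4 appears with exponent 2: the algebraic multiplicity is 2.

rank(A + 4I) = 2, so the eigenspace has dimension 4 - 2 = 2: the geometric multiplicity is 2.

algebraic multiplicity 2, geometric multiplicity 2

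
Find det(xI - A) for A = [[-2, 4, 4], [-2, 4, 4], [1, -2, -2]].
χ_A(x) = x^3

xI - A = [[x + 2, -4, -4], [2, x - 4, -4], [-1, 2, x + 2]].

Expanding det(xI - A) along the first row:
det(xI - A) = + (x + 2)·det([[x - 4, -4], [2, x + 2]]) - (-4)·det([[2, -4], [-1, x + 2]]) + (-4)·det([[2, x - 4], [-1, 2]]).

Evaluating gives χ_A(x) = x^3.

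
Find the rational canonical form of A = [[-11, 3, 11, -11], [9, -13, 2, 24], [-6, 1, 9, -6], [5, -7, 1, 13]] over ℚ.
R = [[0, 0, 0, -8], [1, 0, 0, 0], [0, 1, 0, 2], [0, 0, 1, -2]]

The invariant factors of A (the non-unit diagonal entries of the Smith normal form of xI - A over ℚ[x]) are (x + 2)^2(x^2 - 2x + 2), each dividing the next. The characteristic polynomial is their product, (x + 2)^2(x^2 - 2x + 2).

The rational canonical form is the block-diagonal matrix of companion matrices C(f_i):
R = [[0, 0, 0, -8], [1, 0, 0, 0], [0, 1, 0, 2], [0, 0, 1, -2]].

Note the characteristic polynomial does not split into linear factors over ℚ, so A has no Jordan form over ℚ; the rational canonical form exists over any field.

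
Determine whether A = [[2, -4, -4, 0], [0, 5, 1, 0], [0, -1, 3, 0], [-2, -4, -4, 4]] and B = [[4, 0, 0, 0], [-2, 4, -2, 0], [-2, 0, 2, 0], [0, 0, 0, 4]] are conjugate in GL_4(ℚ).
Both have characteristic polynomial (x - 4)^3(x - 2), but the minimal polynomial of A is (x - 4)^2(x - 2) while the minimal polynomial of B is (x - 4)(x - 2). The minimal polynomial is a similarity invariant, so A and B are not similar.

No.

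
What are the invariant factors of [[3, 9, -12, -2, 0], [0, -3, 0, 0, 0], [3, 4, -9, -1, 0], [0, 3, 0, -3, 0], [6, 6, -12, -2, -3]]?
The Jordan structure of A has elementary divisors (x + 3)^2, (x + 3)^2, (x + 3). Arranging the block sizes at each eigenvalue in decreasing order and taking row products gives the invariant factors.

Invariant factors (smallest first, each dividing the next): x + 3, (x + 3)^2, (x + 3)^2.

Check: the last factor (x + 3)^2 is the minimal polynomial, and the product (x + 3)^5 is the characteristic polynomial.

x + 3, (x + 3)^2, (x + 3)^2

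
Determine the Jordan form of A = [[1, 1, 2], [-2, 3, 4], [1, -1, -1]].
J = [[1, 1, 0], [0, 1, 1], [0, 0, 1]]

The characteristic polynomial is det(xI - A) = (x - 1)^3, so the eigenvalues are 1 (algebraic multiplicity 3).

For λ = 1: rank(A - I) = 2, rank((A - I)^2) = 1, rank((A - I)^3) = 0. The eigenspace has dimension 3 - 2 = 1, so there is 1 Jordan block; the rank sequence gives block sizes [3].

Assembling the blocks gives the Jordan form J above.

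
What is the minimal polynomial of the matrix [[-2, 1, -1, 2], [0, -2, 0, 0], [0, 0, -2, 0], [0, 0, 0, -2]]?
The characteristic polynomial factors as (x + 2)^4. The minimal polynomial is ∏(x - λ)^{k_λ} where k_λ is the size of the largest Jordan block at λ.

For λ = -2: rank(A + 2I) = 1, and the largest Jordan block has size 2 (the smallest k with rank((A + 2I)^k) = rank((A + 2I)^(k+1))).

So m_A(x) = (x + 2)^2.

m_A(x) = (x + 2)^2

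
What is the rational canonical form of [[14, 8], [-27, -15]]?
The invariant factors of A (the non-unit diagonal entries of the Smith normal form of xI - A over ℚ[x]) are x^2 + x + 6, each dividing the next. The characteristic polynomial is their product, x^2 + x + 6.

The rational canonical form is the block-diagonal matrix of companion matrices C(f_i):
R = [[0, -6], [1, -1]].

Note the characteristic polynomial does not split into linear factors over ℚ, so A has no Jordan form over ℚ; the rational canonical form exists over any field.

R = [[0, -6], [1, -1]]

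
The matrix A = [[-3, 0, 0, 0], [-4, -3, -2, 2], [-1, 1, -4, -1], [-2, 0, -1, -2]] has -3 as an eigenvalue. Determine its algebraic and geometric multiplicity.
algebraic multiplicity 4, geometric multiplicity 2

The characteristic polynomial is (x + 3)^4, so the factor x + 3 appears with exponent 4: the algebraic multiplicity is 4.

rank(A + 3I) = 2, so the eigenspace has dimension 4 - 2 = 2: the geometric multiplicity is 2.

Since 2 < 4, A is not diagonalizable.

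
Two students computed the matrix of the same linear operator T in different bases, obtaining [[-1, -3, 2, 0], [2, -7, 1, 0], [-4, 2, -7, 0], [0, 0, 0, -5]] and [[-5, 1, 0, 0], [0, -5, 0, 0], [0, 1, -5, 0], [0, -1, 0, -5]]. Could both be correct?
Both have characteristic polynomial (x + 5)^4, but the minimal polynomial of A is (x + 5)^3 while the minimal polynomial of B is (x + 5)^2. The minimal polynomial is a similarity invariant, so A and B are not similar.

No.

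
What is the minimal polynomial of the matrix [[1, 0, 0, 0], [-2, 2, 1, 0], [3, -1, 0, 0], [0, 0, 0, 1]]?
The characteristic polynomial factors as (x - 1)^4. The minimal polynomial is ∏(x - λ)^{k_λ} where k_λ is the size of the largest Jordan block at λ.

For λ = 1: rank(A - I) = 2, and the largest Jordan block has size 3 (the smallest k with rank((A - I)^k) = rank((A - I)^(k+1))).

So m_A(x) = (x - 1)^3.

m_A(x) = (x - 1)^3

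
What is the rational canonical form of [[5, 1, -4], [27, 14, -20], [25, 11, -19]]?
R = [[0, 0, -5], [1, 0, -2], [0, 1, 0]]

The invariant factors of A (the non-unit diagonal entries of the Smith normal form of xI - A over ℚ[x]) are x^3 + 2x + 5, each dividing the next. The characteristic polynomial is their product, x^3 + 2x + 5.

The rational canonical form is the block-diagonal matrix of companion matrices C(f_i):
R = [[0, 0, -5], [1, 0, -2], [0, 1, 0]].

Note the characteristic polynomial does not split into linear factors over ℚ, so A has no Jordan form over ℚ; the rational canonical form exists over any field.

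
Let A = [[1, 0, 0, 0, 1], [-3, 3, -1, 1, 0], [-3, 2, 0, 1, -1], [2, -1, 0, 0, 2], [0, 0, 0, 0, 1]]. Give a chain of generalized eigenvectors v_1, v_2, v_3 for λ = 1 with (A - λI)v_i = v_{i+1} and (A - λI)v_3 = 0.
v_1 = [[-2, -2, 1, 0, 1]]^T, v_2 = [[1, 1, 0, 0, 0]]^T, v_3 = [[0, -1, -1, 1, 0]]^T

We seek v_1 ∈ ker((A - I)^3) \ ker((A - I)^2), then set v_{i+1} = (A - I) v_i.

One such chain is v_1 = [[-2, -2, 1, 0, 1]]^T, v_2 = [[1, 1, 0, 0, 0]]^T, v_3 = [[0, -1, -1, 1, 0]]^T. Check: (A - I) v_3 = [[0, 0, 0, 0, 0]]^T = 0.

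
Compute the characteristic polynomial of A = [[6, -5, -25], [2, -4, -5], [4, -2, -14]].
xI - A = [[x - 6, 5, 25], [-2, x + 4, 5], [-4, 2, x + 14]].

Expanding det(xI - A) along the first row:
det(xI - A) = + (x - 6)·det([[x + 4, 5], [2, x + 14]]) - (5)·det([[-2, 5], [-4, x + 14]]) + (25)·det([[-2, x + 4], [-4, 2]]).

Evaluating gives χ_A(x) = x^3 + 12x^2 + 48x + 64 = (x + 4)^3.

χ_A(x) = (x + 4)^3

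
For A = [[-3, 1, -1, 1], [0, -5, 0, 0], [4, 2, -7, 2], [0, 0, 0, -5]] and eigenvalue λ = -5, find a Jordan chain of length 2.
We seek v_1 ∈ ker((A + 5I)^2) \ ker(A + 5I), then set v_{i+1} = (A + 5I) v_i.

One such chain is v_1 = [[0, 1, 0, 0]]^T, v_2 = [[1, 0, 2, 0]]^T. Check: (A + 5I) v_2 = [[0, 0, 0, 0]]^T = 0.

v_1 = [[0, 1, 0, 0]]^T, v_2 = [[1, 0, 2, 0]]^T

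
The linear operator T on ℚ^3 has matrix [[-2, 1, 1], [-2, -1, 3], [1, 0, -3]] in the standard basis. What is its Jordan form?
The characteristic polynomial is det(xI - A) = (x + 2)^3, so the eigenvalues are -2 (algebraic multiplicity 3).

For λ = -2: rank(A + 2I) = 2, rank((A + 2I)^2) = 1, rank((A + 2I)^3) = 0. The eigenspace has dimension 3 - 2 = 1, so there is 1 Jordan block; the rank sequence gives block sizes [3].

Assembling the blocks gives the Jordan form J above.

J = [[-2, 1, 0], [0, -2, 1], [0, 0, -2]]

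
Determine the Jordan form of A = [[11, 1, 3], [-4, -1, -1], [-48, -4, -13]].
J = [[-1, 1, 0], [0, -1, 1], [0, 0, -1]]

The characteristic polynomial is det(xI - A) = (x + 1)^3, so the eigenvalues are -1 (algebraic multiplicity 3).

For λ = -1: rank(A + I) = 2, rank((A + I)^2) = 1, rank((A + I)^3) = 0. The eigenspace has dimension 3 - 2 = 1, so there is 1 Jordan block; the rank sequence gives block sizes [3].

Assembling the blocks gives the Jordan form J above.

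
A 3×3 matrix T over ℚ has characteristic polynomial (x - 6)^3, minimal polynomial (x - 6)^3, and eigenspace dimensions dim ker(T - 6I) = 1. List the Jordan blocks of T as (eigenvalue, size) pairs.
λ = 6: algebraic multiplicity 3 (exponent in χ_T), largest block size 3 (exponent in m_T), 1 block (geometric multiplicity). This forces block sizes [3].

Jordan blocks: (6, 3)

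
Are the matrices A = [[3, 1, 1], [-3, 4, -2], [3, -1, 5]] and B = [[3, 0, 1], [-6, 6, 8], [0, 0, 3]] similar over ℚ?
Two matrices over a field are similar if and only if they have the same invariant factors.

Both A and B have characteristic polynomial (x - 6)(x - 3)^2 and minimal polynomial (x - 6)(x - 3)^2. Computing further, both have invariant factors (x - 6)(x - 3)^2. Hence A and B are similar.

Yes.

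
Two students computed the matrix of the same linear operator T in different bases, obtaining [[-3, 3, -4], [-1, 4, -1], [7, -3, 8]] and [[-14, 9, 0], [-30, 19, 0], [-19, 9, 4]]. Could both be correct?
Two matrices over a field are similar if and only if they have the same invariant factors.

Both A and B have characteristic polynomial (x - 4)^2(x - 1) and minimal polynomial (x - 4)^2(x - 1). Computing further, both have invariant factors (x - 4)^2(x - 1). Hence A and B are similar.

Yes.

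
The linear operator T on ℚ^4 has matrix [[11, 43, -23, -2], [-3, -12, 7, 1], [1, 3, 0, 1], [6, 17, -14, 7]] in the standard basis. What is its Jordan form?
The characteristic polynomial is det(xI - A) = (x - 4)^2(x + 1)^2, so the eigenvalues are -1 (algebraic multiplicity 2), 4 (algebraic multiplicity 2).

For λ = -1: rank(A + I) = 3, rank((A + I)^2) = 2. The eigenspace has dimension 4 - 3 = 1, so there is 1 Jordan block; the rank sequence gives block sizes [2].

For λ = 4: rank(A - 4I) = 3, rank((A - 4I)^2) = 2. The eigenspace has dimension 4 - 3 = 1, so there is 1 Jordan block; the rank sequence gives block sizes [2].

Assembling the blocks gives the Jordan form J above.

J = [[-1, 1, 0, 0], [0, -1, 0, 0], [0, 0, 4, 1], [0, 0, 0, 4]]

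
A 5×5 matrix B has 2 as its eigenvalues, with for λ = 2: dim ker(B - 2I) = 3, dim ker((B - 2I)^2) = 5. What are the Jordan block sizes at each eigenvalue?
λ = 2: successive nullity increments [3, 2] count blocks of size ≥ k; block sizes are [2, 2, 1].

Jordan blocks: (2, 2), (2, 2), (2, 1)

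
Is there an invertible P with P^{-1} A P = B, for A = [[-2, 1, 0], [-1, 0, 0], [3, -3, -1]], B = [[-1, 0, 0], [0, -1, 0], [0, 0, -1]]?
Both have characteristic polynomial (x + 1)^3, but the minimal polynomial of A is (x + 1)^2 while the minimal polynomial of B is x + 1. The minimal polynomial is a similarity invariant, so A and B are not similar.

No.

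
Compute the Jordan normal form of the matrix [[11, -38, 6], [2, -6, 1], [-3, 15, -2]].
The characteristic polynomial is det(xI - A) = (x - 1)^3, so the eigenvalues are 1 (algebraic multiplicity 3).

For λ = 1: rank(A - I) = 2, rank((A - I)^2) = 1, rank((A - I)^3) = 0. The eigenspace has dimension 3 - 2 = 1, so there is 1 Jordan block; the rank sequence gives block sizes [3].

Assembling the blocks gives the Jordan form J above.

J = [[1, 1, 0], [0, 1, 1], [0, 0, 1]]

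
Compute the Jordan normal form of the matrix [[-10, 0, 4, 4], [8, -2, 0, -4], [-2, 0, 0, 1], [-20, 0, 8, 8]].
The characteristic polynomial is det(xI - A) = x^2(x + 2)^2, so the eigenvalues are -2 (algebraic multiplicity 2), 0 (algebraic multiplicity 2).

For λ = -2: rank(A + 2I) = 2. The eigenspace has dimension 4 - 2 = 2, so there are 2 Jordan blocks; the rank sequence gives block sizes [1, 1].

For λ = 0: rank(A) = 3, rank(A^2) = 2. The eigenspace has dimension 4 - 3 = 1, so there is 1 Jordan block; the rank sequence gives block sizes [2].

Assembling the blocks gives the Jordan form J above.

J = [[-2, 0, 0, 0], [0, -2, 0, 0], [0, 0, 0, 1], [0, 0, 0, 0]]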